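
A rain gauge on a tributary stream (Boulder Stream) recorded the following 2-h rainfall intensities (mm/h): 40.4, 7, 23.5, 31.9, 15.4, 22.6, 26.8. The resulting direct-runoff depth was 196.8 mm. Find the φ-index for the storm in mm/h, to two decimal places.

Only the 6 blocks with intensity above φ contribute runoff: 40.4, 23.5, 31.9, 15.4, 22.6, 26.8 mm/h.
Σ(I−φ)·Δt = d  ⇒  (40.4+23.5+31.9+15.4+22.6+26.8 − 6φ)·2 = 196.8
φ = (160.6 − 196.8/2) / 6 = 10.37 mm/h.

φ ≈ 10.37 mm/h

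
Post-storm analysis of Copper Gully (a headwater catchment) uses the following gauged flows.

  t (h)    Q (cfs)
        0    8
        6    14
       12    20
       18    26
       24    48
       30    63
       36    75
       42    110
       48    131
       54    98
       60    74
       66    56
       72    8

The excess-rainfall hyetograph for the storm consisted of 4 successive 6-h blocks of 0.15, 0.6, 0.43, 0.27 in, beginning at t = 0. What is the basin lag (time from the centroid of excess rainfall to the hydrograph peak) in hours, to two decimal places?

Centroid of excess rainfall: t_c = Σ P_i·t̄_i / ΣP_i = 12.3931 h (block centres at 3, 9, 15, 21 h).
Hydrograph peak occurs at t = 48 h, so basin lag t_L = 48 − 12.3931 = 35.61 h.

t_L ≈ 35.61 h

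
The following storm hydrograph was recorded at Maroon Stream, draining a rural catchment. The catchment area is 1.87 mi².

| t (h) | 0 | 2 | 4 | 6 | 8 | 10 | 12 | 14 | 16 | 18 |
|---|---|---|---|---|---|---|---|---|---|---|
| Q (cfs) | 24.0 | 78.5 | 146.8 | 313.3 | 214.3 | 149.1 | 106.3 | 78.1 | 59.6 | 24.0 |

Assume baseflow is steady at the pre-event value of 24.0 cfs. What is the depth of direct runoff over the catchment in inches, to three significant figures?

Direct runoff: 0.0, 54.5, 122.8, 289.3, 190.3, 125.1, 82.3, 54.1, 35.6, 0.0 cfs; ΣQ_DR = 954.0 cfs.
V = ΣQ_DR · Δt = 954.0 × 7200 s = 6.869 × 10^6 ft³.
Over A = 1.87 mi², depth = V / A = 1.58 in.

d ≈ 1.58 in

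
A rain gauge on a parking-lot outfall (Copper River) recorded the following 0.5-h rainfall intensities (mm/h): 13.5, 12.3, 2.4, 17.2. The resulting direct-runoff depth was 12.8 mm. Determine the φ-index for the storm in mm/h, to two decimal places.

φ ≈ 5.80 mm/h

Only the 3 blocks with intensity above φ contribute runoff: 13.5, 12.3, 17.2 mm/h.
Σ(I−φ)·Δt = d  ⇒  (13.5+12.3+17.2 − 3φ)·0.5 = 12.8
φ = (43.00 − 12.8/0.5) / 3 = 5.80 mm/h.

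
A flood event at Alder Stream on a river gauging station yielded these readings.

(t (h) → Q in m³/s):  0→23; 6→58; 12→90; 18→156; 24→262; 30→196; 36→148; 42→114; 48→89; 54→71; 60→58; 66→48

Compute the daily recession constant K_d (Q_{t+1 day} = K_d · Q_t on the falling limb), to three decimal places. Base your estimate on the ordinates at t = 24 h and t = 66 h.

K_d ≈ 0.379

Between t = 24 h and t = 66 h the flow falls from 262 to 48 m³/s over 7×6 h = 42 h.
Per-interval ratio K = (48/262)^(1/7) = 0.7847; K_d = K^(24/6) = 0.379.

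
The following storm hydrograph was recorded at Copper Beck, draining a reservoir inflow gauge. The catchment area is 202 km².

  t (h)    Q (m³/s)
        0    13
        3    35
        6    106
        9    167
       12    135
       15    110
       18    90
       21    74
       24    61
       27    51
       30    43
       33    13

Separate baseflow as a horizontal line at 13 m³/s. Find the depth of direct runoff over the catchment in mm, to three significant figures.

d ≈ 39.7 mm

Direct runoff: 0.0, 22.0, 93.0, 154.0, 122.0, 97.0, 77.0, 61.0, 48.0, 38.0, 30.0, 0.0 m³/s; ΣQ_DR = 742.0 m³/s.
V = ΣQ_DR · Δt = 742.0 × 10800 s = 8.014 × 10^6 m³.
Over A = 202 km², depth = V / A = 39.7 mm.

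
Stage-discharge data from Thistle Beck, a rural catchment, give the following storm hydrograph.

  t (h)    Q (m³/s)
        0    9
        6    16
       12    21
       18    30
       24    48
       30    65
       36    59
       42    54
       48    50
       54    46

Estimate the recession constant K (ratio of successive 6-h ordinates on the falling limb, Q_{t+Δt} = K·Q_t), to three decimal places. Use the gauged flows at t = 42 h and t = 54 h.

Using the recession-limb readings at t = 42 h and t = 54 h: Q falls from 54 to 46 m³/s over 2 intervals.
K = (Q₂/Q₁)^(1/2) = (46/54)^(1/2) = 0.923.

K ≈ 0.923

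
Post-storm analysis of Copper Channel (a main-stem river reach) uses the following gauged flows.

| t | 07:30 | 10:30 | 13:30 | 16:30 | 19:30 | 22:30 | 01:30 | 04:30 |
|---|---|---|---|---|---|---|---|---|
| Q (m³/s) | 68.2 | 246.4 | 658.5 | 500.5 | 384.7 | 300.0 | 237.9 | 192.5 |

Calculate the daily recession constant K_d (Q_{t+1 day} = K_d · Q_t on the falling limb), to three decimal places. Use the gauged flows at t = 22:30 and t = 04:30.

Between t = 22:30 and t = 04:30 the flow falls from 300.0 to 192.5 m³/s over 2×3 h = 6 h.
Per-interval ratio K = (192.5/300.0)^(1/2) = 0.8010; K_d = K^(24/3) = 0.170.

K_d ≈ 0.170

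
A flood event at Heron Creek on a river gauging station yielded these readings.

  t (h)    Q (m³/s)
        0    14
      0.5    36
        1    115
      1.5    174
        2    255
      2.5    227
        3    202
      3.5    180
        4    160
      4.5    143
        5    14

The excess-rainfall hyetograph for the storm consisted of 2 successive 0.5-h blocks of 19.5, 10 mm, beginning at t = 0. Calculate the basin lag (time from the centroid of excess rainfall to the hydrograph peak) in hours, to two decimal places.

Centroid of excess rainfall: t_c = Σ P_i·t̄_i / ΣP_i = 0.4195 h (block centres at 0.25, 0.75 h).
Hydrograph peak occurs at t = 2 h, so basin lag t_L = 2 − 0.4195 = 1.58 h.

t_L ≈ 1.58 h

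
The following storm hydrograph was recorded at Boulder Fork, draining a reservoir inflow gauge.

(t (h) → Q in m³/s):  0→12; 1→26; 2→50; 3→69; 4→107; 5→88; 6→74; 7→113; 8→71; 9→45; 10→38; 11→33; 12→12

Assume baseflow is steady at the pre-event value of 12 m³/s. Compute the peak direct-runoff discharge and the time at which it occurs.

Q_p = 101.0 m³/s at t = 7 h

Subtracting baseflow gives direct-runoff ordinates: 0.0, 14.0, 38.0, 57.0, 95.0, 76.0, 62.0, 101.0, 59.0, 33.0, 26.0, 21.0, 0.0 m³/s.
The maximum is 101.0 m³/s, occurring at the reading for t = 7 h.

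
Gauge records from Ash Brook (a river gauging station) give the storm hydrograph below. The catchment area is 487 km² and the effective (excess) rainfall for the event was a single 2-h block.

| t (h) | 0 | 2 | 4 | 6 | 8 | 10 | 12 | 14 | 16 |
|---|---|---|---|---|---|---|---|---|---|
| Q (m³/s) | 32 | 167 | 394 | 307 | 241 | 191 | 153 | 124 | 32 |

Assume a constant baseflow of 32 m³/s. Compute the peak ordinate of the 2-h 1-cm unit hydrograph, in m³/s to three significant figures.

Direct runoff: 0.0, 135.0, 362.0, 275.0, 209.0, 159.0, 121.0, 92.0, 0.0 m³/s; ΣQ_DR = 1353 m³/s, peak = 362.0 m³/s.
Runoff depth d = ΣQ_DR·Δt / A = 1353 × 7200 / (487 km²) = 20.00 mm.
The 1-cm UH is the DRH scaled by (10 mm)/d, so U_p = 362.0 × 10/20.00 = 181 m³/s.

U_p ≈ 181 m³/s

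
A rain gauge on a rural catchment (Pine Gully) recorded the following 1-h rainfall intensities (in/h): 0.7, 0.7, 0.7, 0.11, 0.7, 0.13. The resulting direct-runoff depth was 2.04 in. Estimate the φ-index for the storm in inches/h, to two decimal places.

Only the 4 blocks with intensity above φ contribute runoff: 0.7, 0.7, 0.7, 0.7 in/h.
Σ(I−φ)·Δt = d  ⇒  (0.7+0.7+0.7+0.7 − 4φ)·1 = 2.04
φ = (2.800 − 2.04/1) / 4 = 0.19 in/h.

φ ≈ 0.19 in/h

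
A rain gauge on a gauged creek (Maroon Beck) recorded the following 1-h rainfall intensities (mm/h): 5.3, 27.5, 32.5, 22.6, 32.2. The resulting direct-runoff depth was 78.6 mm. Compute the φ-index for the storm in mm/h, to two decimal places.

φ ≈ 9.05 mm/h

Only the 4 blocks with intensity above φ contribute runoff: 27.5, 32.5, 22.6, 32.2 mm/h.
Σ(I−φ)·Δt = d  ⇒  (27.5+32.5+22.6+32.2 − 4φ)·1 = 78.6
φ = (114.8 − 78.6/1) / 4 = 9.05 mm/h.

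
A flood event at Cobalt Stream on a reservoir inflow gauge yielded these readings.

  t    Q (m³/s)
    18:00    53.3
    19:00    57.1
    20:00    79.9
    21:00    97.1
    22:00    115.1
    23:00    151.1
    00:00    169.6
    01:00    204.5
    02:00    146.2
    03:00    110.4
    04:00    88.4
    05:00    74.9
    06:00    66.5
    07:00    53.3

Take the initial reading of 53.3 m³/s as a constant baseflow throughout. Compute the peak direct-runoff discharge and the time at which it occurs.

Subtracting baseflow gives direct-runoff ordinates: 0.0, 3.8, 26.6, 43.8, 61.8, 97.8, 116.3, 151.2, 92.9, 57.1, 35.1, 21.6, 13.2, 0.0 m³/s.
The maximum is 151.2 m³/s, occurring at the reading for t = 01:00.

Q_p = 151.2 m³/s at t = 01:00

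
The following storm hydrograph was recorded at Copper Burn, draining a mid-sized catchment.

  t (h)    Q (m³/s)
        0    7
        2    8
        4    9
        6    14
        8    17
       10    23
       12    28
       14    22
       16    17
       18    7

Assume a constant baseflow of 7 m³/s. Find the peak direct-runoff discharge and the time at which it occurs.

Q_p = 21.0 m³/s at t = 12 h

Subtracting baseflow gives direct-runoff ordinates: 0.0, 1.0, 2.0, 7.0, 10.0, 16.0, 21.0, 15.0, 10.0, 0.0 m³/s.
The maximum is 21.0 m³/s, occurring at the reading for t = 12 h.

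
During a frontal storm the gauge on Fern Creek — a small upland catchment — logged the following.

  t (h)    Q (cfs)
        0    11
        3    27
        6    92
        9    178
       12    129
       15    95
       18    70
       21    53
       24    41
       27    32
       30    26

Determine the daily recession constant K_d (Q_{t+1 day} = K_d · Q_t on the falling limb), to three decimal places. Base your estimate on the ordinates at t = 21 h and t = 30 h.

Between t = 21 h and t = 30 h the flow falls from 53 to 26 cfs over 3×3 h = 9 h.
Per-interval ratio K = (26/53)^(1/3) = 0.7887; K_d = K^(24/3) = 0.150.

K_d ≈ 0.150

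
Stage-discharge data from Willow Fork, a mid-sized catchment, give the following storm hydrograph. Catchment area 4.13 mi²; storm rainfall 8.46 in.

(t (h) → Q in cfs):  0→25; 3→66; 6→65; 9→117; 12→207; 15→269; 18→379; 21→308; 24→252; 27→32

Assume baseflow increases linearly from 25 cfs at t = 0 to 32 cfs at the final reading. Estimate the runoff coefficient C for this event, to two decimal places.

C ≈ 0.19

ΣQ_DR = 1435 cfs; V = ΣQ_DR·Δt = 1.550 × 10^7 ft³.
Runoff depth d = V / A = 1.615 in.
C = d / P = 1.615 / 8.46 = 0.19.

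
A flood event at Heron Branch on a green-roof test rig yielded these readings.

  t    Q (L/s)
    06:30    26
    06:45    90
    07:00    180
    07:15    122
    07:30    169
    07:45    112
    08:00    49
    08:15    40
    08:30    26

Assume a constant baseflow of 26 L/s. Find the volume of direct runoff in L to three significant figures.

Direct-runoff ordinates (Q − Q_b): 0.0, 64.0, 154.0, 96.0, 143.0, 86.0, 23.0, 14.0, 0.0 L/s.
ΣQ_DR = 580.0 L/s.
With Δt = 0.25 h = 900 s, V = ΣQ_DR · Δt = 580.0 × 900 = 5.22 × 10^5 L.

V ≈ 5.22 × 10^5 L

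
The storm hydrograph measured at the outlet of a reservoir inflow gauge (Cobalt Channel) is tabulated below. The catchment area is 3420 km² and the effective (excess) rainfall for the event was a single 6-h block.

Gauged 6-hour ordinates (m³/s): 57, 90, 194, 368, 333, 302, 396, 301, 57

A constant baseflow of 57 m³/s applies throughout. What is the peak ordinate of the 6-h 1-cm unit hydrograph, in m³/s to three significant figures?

Direct runoff: 0.0, 33.0, 137.0, 311.0, 276.0, 245.0, 339.0, 244.0, 0.0 m³/s; ΣQ_DR = 1585 m³/s, peak = 339.0 m³/s.
Runoff depth d = ΣQ_DR·Δt / A = 1585 × 21600 / (3420 km²) = 10.01 mm.
The 1-cm UH is the DRH scaled by (10 mm)/d, so U_p = 339.0 × 10/10.01 = 339 m³/s.

U_p ≈ 339 m³/s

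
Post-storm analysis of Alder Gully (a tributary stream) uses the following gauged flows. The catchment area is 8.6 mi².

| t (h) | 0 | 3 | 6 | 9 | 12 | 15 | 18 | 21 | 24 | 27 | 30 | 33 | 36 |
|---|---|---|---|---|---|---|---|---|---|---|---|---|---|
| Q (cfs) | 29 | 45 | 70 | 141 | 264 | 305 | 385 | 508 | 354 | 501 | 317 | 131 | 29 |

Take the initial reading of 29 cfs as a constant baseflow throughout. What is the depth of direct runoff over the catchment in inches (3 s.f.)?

d ≈ 1.46 in

Direct runoff: 0.0, 16.0, 41.0, 112.0, 235.0, 276.0, 356.0, 479.0, 325.0, 472.0, 288.0, 102.0, 0.0 cfs; ΣQ_DR = 2702 cfs.
V = ΣQ_DR · Δt = 2702 × 10800 s = 2.918 × 10^7 ft³.
Over A = 8.6 mi², depth = V / A = 1.46 in.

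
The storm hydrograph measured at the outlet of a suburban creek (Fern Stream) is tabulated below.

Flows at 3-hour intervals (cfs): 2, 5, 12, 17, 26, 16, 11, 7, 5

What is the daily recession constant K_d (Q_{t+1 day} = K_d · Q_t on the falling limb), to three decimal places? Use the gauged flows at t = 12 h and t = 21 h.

K_d ≈ 0.030

Between t = 12 h and t = 21 h the flow falls from 26 to 7 cfs over 3×3 h = 9 h.
Per-interval ratio K = (7/26)^(1/3) = 0.6457; K_d = K^(24/3) = 0.030.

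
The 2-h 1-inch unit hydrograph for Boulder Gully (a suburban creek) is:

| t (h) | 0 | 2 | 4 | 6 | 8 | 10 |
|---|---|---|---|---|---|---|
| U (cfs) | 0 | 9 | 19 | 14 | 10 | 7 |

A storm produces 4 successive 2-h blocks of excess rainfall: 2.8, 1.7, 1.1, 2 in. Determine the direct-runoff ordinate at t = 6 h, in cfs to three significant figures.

Q ≈ 81.4 cfs

By discrete convolution, Q_j = Σ (P_i / 1 in) · U_{j−i}.
At t = 6 h (j=3): Q = (2.8/1)·14 + (1.7/1)·19 + (1.1/1)·9 + (2/1)·0 = 81.4 cfs.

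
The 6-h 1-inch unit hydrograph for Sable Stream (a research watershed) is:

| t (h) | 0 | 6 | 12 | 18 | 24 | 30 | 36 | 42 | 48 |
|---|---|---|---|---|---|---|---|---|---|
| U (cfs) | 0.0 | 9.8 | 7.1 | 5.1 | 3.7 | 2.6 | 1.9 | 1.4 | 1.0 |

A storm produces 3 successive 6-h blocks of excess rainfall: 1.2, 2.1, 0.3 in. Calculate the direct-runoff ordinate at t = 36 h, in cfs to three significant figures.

Q ≈ 8.85 cfs

By discrete convolution, Q_j = Σ (P_i / 1 in) · U_{j−i}.
At t = 36 h (j=6): Q = (1.2/1)·1.9 + (2.1/1)·2.6 + (0.3/1)·3.7 = 8.85 cfs.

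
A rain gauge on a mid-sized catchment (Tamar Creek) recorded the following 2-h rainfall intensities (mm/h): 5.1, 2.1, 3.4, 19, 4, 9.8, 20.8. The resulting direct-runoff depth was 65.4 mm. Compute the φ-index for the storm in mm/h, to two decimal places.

φ ≈ 5.63 mm/h

Only the 3 blocks with intensity above φ contribute runoff: 19, 9.8, 20.8 mm/h.
Σ(I−φ)·Δt = d  ⇒  (19+9.8+20.8 − 3φ)·2 = 65.4
φ = (49.60 − 65.4/2) / 3 = 5.63 mm/h.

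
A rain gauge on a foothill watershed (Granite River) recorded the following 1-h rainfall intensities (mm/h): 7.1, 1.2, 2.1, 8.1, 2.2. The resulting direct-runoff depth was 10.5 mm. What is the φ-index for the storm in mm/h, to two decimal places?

Only the 2 blocks with intensity above φ contribute runoff: 7.1, 8.1 mm/h.
Σ(I−φ)·Δt = d  ⇒  (7.1+8.1 − 2φ)·1 = 10.5
φ = (15.20 − 10.5/1) / 2 = 2.35 mm/h.

φ ≈ 2.35 mm/h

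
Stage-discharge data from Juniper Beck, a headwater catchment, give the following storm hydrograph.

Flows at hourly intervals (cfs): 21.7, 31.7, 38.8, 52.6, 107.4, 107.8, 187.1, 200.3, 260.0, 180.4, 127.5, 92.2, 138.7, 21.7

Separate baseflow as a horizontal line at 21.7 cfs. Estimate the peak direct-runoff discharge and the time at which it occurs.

Q_p = 238.3 cfs at t = 8 h

Subtracting baseflow gives direct-runoff ordinates: 0.0, 10.0, 17.1, 30.9, 85.7, 86.1, 165.4, 178.6, 238.3, 158.7, 105.8, 70.5, 117.0, 0.0 cfs.
The maximum is 238.3 cfs, occurring at the reading for t = 8 h.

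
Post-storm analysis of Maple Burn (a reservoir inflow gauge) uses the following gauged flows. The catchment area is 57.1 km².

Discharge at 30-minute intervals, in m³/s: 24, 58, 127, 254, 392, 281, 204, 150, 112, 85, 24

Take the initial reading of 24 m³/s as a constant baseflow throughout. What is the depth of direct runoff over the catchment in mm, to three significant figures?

Direct runoff: 0.0, 34.0, 103.0, 230.0, 368.0, 257.0, 180.0, 126.0, 88.0, 61.0, 0.0 m³/s; ΣQ_DR = 1447 m³/s.
V = ΣQ_DR · Δt = 1447 × 1800 s = 2.605 × 10^6 m³.
Over A = 57.1 km², depth = V / A = 45.6 mm.

d ≈ 45.6 mm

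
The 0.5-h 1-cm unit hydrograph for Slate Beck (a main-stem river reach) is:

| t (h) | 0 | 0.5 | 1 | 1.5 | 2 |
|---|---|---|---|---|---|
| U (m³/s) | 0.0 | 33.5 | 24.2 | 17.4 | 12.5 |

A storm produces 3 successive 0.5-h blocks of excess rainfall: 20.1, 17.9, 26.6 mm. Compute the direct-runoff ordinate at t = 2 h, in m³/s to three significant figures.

Q ≈ 121 m³/s

By discrete convolution, Q_j = Σ (P_i / 10 mm) · U_{j−i}.
At t = 2 h (j=4): Q = (20.1/10)·12.5 + (17.9/10)·17.4 + (26.6/10)·24.2 = 121 m³/s.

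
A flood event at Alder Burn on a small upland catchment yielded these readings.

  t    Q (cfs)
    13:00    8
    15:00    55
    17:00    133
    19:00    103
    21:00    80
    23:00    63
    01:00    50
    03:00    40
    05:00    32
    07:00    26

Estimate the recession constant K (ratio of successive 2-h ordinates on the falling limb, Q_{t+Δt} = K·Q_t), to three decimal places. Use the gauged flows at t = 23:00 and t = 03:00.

Using the recession-limb readings at t = 23:00 and t = 03:00: Q falls from 63 to 40 cfs over 2 intervals.
K = (Q₂/Q₁)^(1/2) = (40/63)^(1/2) = 0.797.

K ≈ 0.797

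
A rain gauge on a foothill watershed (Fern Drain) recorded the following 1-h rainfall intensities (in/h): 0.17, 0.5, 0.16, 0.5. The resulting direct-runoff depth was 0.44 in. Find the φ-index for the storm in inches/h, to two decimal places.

Only the 2 blocks with intensity above φ contribute runoff: 0.5, 0.5 in/h.
Σ(I−φ)·Δt = d  ⇒  (0.5+0.5 − 2φ)·1 = 0.44
φ = (1.000 − 0.44/1) / 2 = 0.28 in/h.

φ ≈ 0.28 in/h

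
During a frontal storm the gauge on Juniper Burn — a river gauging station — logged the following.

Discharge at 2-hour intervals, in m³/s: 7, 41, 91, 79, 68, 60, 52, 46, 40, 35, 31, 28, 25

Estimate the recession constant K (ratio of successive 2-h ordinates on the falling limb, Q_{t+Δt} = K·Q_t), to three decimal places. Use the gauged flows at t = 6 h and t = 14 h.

K ≈ 0.874

Using the recession-limb readings at t = 6 h and t = 14 h: Q falls from 79 to 46 m³/s over 4 intervals.
K = (Q₂/Q₁)^(1/4) = (46/79)^(1/4) = 0.874.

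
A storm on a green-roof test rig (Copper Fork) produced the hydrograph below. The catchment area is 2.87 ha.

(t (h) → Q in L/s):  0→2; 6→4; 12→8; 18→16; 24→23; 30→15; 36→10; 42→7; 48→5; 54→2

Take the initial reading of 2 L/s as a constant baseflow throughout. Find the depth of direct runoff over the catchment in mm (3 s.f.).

Direct runoff: 0.0, 2.0, 6.0, 14.0, 21.0, 13.0, 8.0, 5.0, 3.0, 0.0 L/s; ΣQ_DR = 72.00 L/s.
V = ΣQ_DR · Δt = 72.00 × 21600 s = 1.555 × 10^6 L.
Over A = 2.87 ha, depth = V / A = 54.2 mm.

d ≈ 54.2 mm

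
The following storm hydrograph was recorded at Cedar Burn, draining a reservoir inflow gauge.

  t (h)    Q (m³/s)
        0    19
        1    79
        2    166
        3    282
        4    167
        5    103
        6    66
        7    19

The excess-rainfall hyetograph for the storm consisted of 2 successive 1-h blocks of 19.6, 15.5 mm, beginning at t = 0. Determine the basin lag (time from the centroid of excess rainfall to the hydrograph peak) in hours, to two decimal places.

Centroid of excess rainfall: t_c = Σ P_i·t̄_i / ΣP_i = 0.9416 h (block centres at 0.5, 1.5 h).
Hydrograph peak occurs at t = 3 h, so basin lag t_L = 3 − 0.9416 = 2.06 h.

t_L ≈ 2.06 h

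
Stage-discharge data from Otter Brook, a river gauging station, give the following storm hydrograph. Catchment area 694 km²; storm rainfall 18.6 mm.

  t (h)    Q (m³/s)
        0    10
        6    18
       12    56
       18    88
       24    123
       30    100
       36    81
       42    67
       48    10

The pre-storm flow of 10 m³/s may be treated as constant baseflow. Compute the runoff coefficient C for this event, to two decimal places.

ΣQ_DR = 463.0 m³/s; V = ΣQ_DR·Δt = 1.000 × 10^7 m³.
Runoff depth d = V / A = 14.41 mm.
C = d / P = 14.41 / 18.6 = 0.77.

C ≈ 0.77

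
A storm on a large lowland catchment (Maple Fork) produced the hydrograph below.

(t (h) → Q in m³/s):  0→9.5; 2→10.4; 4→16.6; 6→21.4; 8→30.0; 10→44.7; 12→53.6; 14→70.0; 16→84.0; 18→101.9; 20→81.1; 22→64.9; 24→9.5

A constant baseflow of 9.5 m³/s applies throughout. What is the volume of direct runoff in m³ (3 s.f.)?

V ≈ 3.41 × 10^6 m³

Direct-runoff ordinates (Q − Q_b): 0.0, 0.9, 7.1, 11.9, 20.5, 35.2, 44.1, 60.5, 74.5, 92.4, 71.6, 55.4, 0.0 m³/s.
ΣQ_DR = 474.1 m³/s.
With Δt = 2 h = 7200 s, V = ΣQ_DR · Δt = 474.1 × 7200 = 3.41 × 10^6 m³.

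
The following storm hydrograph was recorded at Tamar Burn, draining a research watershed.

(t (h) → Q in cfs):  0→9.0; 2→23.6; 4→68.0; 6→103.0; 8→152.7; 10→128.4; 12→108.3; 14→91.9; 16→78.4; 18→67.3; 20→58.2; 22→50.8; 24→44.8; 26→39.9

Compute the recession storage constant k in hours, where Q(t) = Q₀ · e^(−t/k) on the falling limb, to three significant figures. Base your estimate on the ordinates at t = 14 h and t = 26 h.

k ≈ 14.4 h

On the falling limb, Q drops from 91.9 to 39.9 cfs between t = 14 h and t = 26 h (Δt = 12 h).
k = −Δt / ln(Q₂/Q₁) = −12 / ln(39.9/91.9) = 14.4 h.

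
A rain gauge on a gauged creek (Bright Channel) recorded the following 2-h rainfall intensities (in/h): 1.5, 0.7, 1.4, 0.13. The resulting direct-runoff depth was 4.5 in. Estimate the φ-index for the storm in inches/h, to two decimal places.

φ ≈ 0.45 in/h

Only the 3 blocks with intensity above φ contribute runoff: 1.5, 0.7, 1.4 in/h.
Σ(I−φ)·Δt = d  ⇒  (1.5+0.7+1.4 − 3φ)·2 = 4.5
φ = (3.600 − 4.5/2) / 3 = 0.45 in/h.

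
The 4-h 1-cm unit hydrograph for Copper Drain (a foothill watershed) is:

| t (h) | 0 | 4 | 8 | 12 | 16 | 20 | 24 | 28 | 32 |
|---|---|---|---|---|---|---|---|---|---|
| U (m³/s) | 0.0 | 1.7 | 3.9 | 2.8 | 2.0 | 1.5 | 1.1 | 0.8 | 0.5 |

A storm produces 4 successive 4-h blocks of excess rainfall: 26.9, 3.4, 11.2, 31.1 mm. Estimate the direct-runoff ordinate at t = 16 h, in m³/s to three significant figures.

Q ≈ 16.0 m³/s

By discrete convolution, Q_j = Σ (P_i / 10 mm) · U_{j−i}.
At t = 16 h (j=4): Q = (26.9/10)·2.0 + (3.4/10)·2.8 + (11.2/10)·3.9 + (31.1/10)·1.7 = 16.0 m³/s.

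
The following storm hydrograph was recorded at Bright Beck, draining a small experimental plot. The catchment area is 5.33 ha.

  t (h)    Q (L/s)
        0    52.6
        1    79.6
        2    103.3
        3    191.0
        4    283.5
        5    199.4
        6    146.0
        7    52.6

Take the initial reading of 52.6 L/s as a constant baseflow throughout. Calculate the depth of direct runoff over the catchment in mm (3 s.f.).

d ≈ 46.4 mm

Direct runoff: 0.0, 27.0, 50.7, 138.4, 230.9, 146.8, 93.4, 0.0 L/s; ΣQ_DR = 687.2 L/s.
V = ΣQ_DR · Δt = 687.2 × 3600 s = 2.474 × 10^6 L.
Over A = 5.33 ha, depth = V / A = 46.4 mm.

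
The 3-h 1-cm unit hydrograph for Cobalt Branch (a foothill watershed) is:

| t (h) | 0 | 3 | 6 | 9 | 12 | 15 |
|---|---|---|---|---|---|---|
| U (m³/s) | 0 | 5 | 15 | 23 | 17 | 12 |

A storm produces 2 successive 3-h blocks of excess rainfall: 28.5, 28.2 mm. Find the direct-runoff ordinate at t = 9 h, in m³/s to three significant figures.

Q ≈ 108 m³/s

By discrete convolution, Q_j = Σ (P_i / 10 mm) · U_{j−i}.
At t = 9 h (j=3): Q = (28.5/10)·23 + (28.2/10)·15 = 108 m³/s.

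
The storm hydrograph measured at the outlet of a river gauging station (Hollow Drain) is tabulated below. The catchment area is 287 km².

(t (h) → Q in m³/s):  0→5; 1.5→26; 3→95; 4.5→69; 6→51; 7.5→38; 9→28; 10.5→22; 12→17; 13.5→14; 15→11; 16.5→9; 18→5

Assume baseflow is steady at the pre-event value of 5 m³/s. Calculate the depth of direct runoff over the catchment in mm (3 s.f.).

Direct runoff: 0.0, 21.0, 90.0, 64.0, 46.0, 33.0, 23.0, 17.0, 12.0, 9.0, 6.0, 4.0, 0.0 m³/s; ΣQ_DR = 325.0 m³/s.
V = ΣQ_DR · Δt = 325.0 × 5400 s = 1.755 × 10^6 m³.
Over A = 287 km², depth = V / A = 6.11 mm.

d ≈ 6.11 mm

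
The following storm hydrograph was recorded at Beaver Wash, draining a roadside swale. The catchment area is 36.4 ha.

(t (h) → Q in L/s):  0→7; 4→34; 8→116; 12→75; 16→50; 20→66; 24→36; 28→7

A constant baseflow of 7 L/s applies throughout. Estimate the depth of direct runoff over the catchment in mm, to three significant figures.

Direct runoff: 0.0, 27.0, 109.0, 68.0, 43.0, 59.0, 29.0, 0.0 L/s; ΣQ_DR = 335.0 L/s.
V = ΣQ_DR · Δt = 335.0 × 14400 s = 4.824 × 10^6 L.
Over A = 36.4 ha, depth = V / A = 13.3 mm.

d ≈ 13.3 mm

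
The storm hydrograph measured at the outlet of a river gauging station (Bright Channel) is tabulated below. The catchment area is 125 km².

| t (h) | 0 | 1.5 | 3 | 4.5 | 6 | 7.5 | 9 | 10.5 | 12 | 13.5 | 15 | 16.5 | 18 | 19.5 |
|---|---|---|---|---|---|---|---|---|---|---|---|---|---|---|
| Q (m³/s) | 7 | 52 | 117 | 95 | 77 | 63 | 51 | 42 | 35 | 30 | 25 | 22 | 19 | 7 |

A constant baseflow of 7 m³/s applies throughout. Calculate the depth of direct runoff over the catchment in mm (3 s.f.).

Direct runoff: 0.0, 45.0, 110.0, 88.0, 70.0, 56.0, 44.0, 35.0, 28.0, 23.0, 18.0, 15.0, 12.0, 0.0 m³/s; ΣQ_DR = 544.0 m³/s.
V = ΣQ_DR · Δt = 544.0 × 5400 s = 2.938 × 10^6 m³.
Over A = 125 km², depth = V / A = 23.5 mm.

d ≈ 23.5 mm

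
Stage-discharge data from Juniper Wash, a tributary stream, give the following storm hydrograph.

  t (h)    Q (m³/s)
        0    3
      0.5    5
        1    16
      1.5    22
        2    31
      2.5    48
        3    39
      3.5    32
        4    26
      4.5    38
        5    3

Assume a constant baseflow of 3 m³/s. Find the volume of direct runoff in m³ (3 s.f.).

V ≈ 4.14 × 10^5 m³

Direct-runoff ordinates (Q − Q_b): 0.0, 2.0, 13.0, 19.0, 28.0, 45.0, 36.0, 29.0, 23.0, 35.0, 0.0 m³/s.
ΣQ_DR = 230.0 m³/s.
With Δt = 0.5 h = 1800 s, V = ΣQ_DR · Δt = 230.0 × 1800 = 4.14 × 10^5 m³.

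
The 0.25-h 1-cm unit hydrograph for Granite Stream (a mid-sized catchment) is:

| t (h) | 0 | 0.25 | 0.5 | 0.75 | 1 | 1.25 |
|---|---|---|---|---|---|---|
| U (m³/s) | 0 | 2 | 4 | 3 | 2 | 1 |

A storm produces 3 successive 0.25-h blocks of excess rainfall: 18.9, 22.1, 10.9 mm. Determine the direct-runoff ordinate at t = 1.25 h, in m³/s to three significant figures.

Q ≈ 9.58 m³/s

By discrete convolution, Q_j = Σ (P_i / 10 mm) · U_{j−i}.
At t = 1.25 h (j=5): Q = (18.9/10)·1 + (22.1/10)·2 + (10.9/10)·3 = 9.58 m³/s.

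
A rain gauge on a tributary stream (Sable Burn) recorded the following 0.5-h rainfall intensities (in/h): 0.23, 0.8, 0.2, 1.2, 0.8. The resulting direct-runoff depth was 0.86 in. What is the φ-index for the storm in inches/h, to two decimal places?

φ ≈ 0.36 in/h

Only the 3 blocks with intensity above φ contribute runoff: 0.8, 1.2, 0.8 in/h.
Σ(I−φ)·Δt = d  ⇒  (0.8+1.2+0.8 − 3φ)·0.5 = 0.86
φ = (2.800 − 0.86/0.5) / 3 = 0.36 in/h.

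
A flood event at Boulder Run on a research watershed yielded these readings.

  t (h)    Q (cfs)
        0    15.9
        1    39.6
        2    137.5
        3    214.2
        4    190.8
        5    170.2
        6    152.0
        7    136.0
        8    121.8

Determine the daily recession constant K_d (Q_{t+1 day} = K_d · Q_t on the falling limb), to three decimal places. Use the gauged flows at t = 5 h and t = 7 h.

K_d ≈ 0.068

Between t = 5 h and t = 7 h the flow falls from 170.2 to 136.0 cfs over 2×1 h = 2 h.
Per-interval ratio K = (136.0/170.2)^(1/2) = 0.8939; K_d = K^(24/1) = 0.068.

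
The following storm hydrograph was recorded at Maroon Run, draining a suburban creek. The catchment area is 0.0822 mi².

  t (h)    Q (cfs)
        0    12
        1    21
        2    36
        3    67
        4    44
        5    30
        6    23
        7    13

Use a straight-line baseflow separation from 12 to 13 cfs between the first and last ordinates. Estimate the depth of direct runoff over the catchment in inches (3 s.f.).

Direct runoff: 0.00, 8.86, 23.71, 54.57, 31.43, 17.29, 10.14, 0.00 cfs; ΣQ_DR = 146.0 cfs.
V = ΣQ_DR · Δt = 146.0 × 3600 s = 5.256 × 10^5 ft³.
Over A = 0.0822 mi², depth = V / A = 2.75 in.

d ≈ 2.75 in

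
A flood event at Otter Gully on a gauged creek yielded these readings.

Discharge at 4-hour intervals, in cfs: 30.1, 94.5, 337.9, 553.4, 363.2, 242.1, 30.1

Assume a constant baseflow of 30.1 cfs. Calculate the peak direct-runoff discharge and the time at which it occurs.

Q_p = 523.3 cfs at t = 12 h

Subtracting baseflow gives direct-runoff ordinates: 0.0, 64.4, 307.8, 523.3, 333.1, 212.0, 0.0 cfs.
The maximum is 523.3 cfs, occurring at the reading for t = 12 h.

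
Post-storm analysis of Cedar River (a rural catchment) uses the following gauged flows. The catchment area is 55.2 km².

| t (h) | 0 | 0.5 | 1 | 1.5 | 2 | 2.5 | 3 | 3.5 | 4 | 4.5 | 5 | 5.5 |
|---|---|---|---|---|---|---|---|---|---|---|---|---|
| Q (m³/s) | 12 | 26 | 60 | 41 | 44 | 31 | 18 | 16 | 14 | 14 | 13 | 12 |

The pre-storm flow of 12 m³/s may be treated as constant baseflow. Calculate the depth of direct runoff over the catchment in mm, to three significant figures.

d ≈ 5.12 mm

Direct runoff: 0.0, 14.0, 48.0, 29.0, 32.0, 19.0, 6.0, 4.0, 2.0, 2.0, 1.0, 0.0 m³/s; ΣQ_DR = 157.0 m³/s.
V = ΣQ_DR · Δt = 157.0 × 1800 s = 2.826 × 10^5 m³.
Over A = 55.2 km², depth = V / A = 5.12 mm.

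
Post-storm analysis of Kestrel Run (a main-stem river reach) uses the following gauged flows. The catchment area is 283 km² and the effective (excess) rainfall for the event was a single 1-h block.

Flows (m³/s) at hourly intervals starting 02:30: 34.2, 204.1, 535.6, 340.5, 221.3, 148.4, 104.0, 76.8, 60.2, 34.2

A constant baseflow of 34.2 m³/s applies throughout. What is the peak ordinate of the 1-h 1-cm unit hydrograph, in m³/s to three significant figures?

U_p ≈ 278 m³/s

Direct runoff: 0.0, 169.9, 501.4, 306.3, 187.1, 114.2, 69.8, 42.6, 26.0, 0.0 m³/s; ΣQ_DR = 1417 m³/s, peak = 501.4 m³/s.
Runoff depth d = ΣQ_DR·Δt / A = 1417 × 3600 / (283 km²) = 18.03 mm.
The 1-cm UH is the DRH scaled by (10 mm)/d, so U_p = 501.4 × 10/18.03 = 278 m³/s.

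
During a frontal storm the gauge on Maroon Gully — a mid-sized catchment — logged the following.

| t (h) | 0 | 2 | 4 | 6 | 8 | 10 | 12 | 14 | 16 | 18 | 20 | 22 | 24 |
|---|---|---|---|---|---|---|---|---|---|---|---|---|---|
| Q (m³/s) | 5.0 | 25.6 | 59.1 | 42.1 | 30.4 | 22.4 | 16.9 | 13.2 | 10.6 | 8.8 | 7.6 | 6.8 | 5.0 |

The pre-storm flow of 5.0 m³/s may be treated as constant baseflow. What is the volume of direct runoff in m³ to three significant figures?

Direct-runoff ordinates (Q − Q_b): 0.0, 20.6, 54.1, 37.1, 25.4, 17.4, 11.9, 8.2, 5.6, 3.8, 2.6, 1.8, 0.0 m³/s.
ΣQ_DR = 188.5 m³/s.
With Δt = 2 h = 7200 s, V = ΣQ_DR · Δt = 188.5 × 7200 = 1.36 × 10^6 m³.

V ≈ 1.36 × 10^6 m³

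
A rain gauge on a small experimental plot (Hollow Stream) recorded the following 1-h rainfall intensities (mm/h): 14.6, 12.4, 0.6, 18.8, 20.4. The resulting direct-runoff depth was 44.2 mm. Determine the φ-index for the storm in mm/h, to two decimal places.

φ ≈ 5.50 mm/h

Only the 4 blocks with intensity above φ contribute runoff: 14.6, 12.4, 18.8, 20.4 mm/h.
Σ(I−φ)·Δt = d  ⇒  (14.6+12.4+18.8+20.4 − 4φ)·1 = 44.2
φ = (66.20 − 44.2/1) / 4 = 5.50 mm/h.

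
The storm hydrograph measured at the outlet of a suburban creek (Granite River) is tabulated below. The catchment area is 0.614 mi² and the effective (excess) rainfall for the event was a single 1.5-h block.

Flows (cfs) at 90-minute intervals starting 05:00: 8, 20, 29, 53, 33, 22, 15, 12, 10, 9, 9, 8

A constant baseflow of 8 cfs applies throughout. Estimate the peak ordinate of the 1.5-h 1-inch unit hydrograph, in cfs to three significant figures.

U_p ≈ 90.1 cfs

Direct runoff: 0.0, 12.0, 21.0, 45.0, 25.0, 14.0, 7.0, 4.0, 2.0, 1.0, 1.0, 0.0 cfs; ΣQ_DR = 132.0 cfs, peak = 45.0 cfs.
Runoff depth d = ΣQ_DR·Δt / A = 132.0 × 5400 / (0.614 mi²) = 0.4997 in.
The 1-inch UH is the DRH scaled by (1 in)/d, so U_p = 45.0 × 1/0.4997 = 90.1 cfs.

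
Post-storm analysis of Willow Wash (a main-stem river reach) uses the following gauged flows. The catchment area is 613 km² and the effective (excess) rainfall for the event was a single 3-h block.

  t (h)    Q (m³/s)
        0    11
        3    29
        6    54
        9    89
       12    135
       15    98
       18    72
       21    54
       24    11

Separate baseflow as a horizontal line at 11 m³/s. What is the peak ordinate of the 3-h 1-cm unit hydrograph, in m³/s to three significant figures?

Direct runoff: 0.0, 18.0, 43.0, 78.0, 124.0, 87.0, 61.0, 43.0, 0.0 m³/s; ΣQ_DR = 454.0 m³/s, peak = 124.0 m³/s.
Runoff depth d = ΣQ_DR·Δt / A = 454.0 × 10800 / (613 km²) = 7.999 mm.
The 1-cm UH is the DRH scaled by (10 mm)/d, so U_p = 124.0 × 10/7.999 = 155 m³/s.

U_p ≈ 155 m³/s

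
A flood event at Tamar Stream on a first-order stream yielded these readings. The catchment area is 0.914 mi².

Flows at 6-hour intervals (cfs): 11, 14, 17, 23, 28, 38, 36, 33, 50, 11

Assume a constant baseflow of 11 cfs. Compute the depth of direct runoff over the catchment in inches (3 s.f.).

Direct runoff: 0.0, 3.0, 6.0, 12.0, 17.0, 27.0, 25.0, 22.0, 39.0, 0.0 cfs; ΣQ_DR = 151.0 cfs.
V = ΣQ_DR · Δt = 151.0 × 21600 s = 3.262 × 10^6 ft³.
Over A = 0.914 mi², depth = V / A = 1.54 in.

d ≈ 1.54 in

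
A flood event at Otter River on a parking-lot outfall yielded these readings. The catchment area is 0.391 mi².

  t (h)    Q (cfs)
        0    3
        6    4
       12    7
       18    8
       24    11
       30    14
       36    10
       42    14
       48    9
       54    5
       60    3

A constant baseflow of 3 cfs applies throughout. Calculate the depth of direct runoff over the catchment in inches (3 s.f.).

d ≈ 1.31 in

Direct runoff: 0.0, 1.0, 4.0, 5.0, 8.0, 11.0, 7.0, 11.0, 6.0, 2.0, 0.0 cfs; ΣQ_DR = 55.00 cfs.
V = ΣQ_DR · Δt = 55.00 × 21600 s = 1.188 × 10^6 ft³.
Over A = 0.391 mi², depth = V / A = 1.31 in.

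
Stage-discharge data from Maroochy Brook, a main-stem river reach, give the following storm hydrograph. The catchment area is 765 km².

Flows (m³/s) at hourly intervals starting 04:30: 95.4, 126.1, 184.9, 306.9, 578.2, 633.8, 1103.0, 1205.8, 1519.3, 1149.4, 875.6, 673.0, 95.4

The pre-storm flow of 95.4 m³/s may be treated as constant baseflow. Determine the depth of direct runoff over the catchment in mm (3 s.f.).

d ≈ 34.4 mm

Direct runoff: 0.0, 30.7, 89.5, 211.5, 482.8, 538.4, 1007.6, 1110.4, 1423.9, 1054.0, 780.2, 577.6, 0.0 m³/s; ΣQ_DR = 7307 m³/s.
V = ΣQ_DR · Δt = 7307 × 3600 s = 2.630 × 10^7 m³.
Over A = 765 km², depth = V / A = 34.4 mm.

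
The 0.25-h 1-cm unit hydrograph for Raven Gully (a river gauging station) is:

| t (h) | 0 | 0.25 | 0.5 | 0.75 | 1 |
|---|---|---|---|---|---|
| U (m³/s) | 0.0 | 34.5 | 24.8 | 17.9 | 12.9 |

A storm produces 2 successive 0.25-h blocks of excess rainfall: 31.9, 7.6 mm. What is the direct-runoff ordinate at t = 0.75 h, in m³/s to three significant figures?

By discrete convolution, Q_j = Σ (P_i / 10 mm) · U_{j−i}.
At t = 0.75 h (j=3): Q = (31.9/10)·17.9 + (7.6/10)·24.8 = 75.9 m³/s.

Q ≈ 75.9 m³/s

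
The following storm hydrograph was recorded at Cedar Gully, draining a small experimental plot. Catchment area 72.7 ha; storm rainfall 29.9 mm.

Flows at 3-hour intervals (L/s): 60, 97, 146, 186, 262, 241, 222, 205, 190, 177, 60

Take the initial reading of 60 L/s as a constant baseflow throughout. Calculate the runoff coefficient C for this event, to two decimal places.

ΣQ_DR = 1186 L/s; V = ΣQ_DR·Δt = 1.281 × 10^7 L.
Runoff depth d = V / A = 17.62 mm.
C = d / P = 17.62 / 29.9 = 0.59.

C ≈ 0.59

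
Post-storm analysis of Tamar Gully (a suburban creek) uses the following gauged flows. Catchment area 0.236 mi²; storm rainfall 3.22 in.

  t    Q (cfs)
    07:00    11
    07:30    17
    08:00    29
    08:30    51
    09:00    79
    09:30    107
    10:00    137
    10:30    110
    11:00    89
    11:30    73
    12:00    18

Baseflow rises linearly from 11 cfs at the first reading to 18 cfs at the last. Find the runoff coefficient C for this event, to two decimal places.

ΣQ_DR = 561.5 cfs; V = ΣQ_DR·Δt = 1.011 × 10^6 ft³.
Runoff depth d = V / A = 1.843 in.
C = d / P = 1.843 / 3.22 = 0.57.

C ≈ 0.57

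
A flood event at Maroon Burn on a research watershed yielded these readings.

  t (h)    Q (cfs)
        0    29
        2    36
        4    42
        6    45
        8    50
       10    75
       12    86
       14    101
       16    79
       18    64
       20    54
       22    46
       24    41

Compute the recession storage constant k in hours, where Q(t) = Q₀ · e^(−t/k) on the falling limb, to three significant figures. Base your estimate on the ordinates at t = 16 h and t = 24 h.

On the falling limb, Q drops from 79 to 41 cfs between t = 16 h and t = 24 h (Δt = 8 h).
k = −Δt / ln(Q₂/Q₁) = −8 / ln(41/79) = 12.2 h.

k ≈ 12.2 h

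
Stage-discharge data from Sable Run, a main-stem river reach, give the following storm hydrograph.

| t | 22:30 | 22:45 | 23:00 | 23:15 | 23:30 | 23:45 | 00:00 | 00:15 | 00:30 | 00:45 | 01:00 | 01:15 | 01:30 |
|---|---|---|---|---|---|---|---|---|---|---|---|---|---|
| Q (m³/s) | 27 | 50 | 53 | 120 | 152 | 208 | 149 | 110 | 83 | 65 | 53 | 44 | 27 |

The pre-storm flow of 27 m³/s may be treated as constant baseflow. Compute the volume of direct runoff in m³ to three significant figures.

V ≈ 7.11 × 10^5 m³

Direct-runoff ordinates (Q − Q_b): 0.0, 23.0, 26.0, 93.0, 125.0, 181.0, 122.0, 83.0, 56.0, 38.0, 26.0, 17.0, 0.0 m³/s.
ΣQ_DR = 790.0 m³/s.
With Δt = 0.25 h = 900 s, V = ΣQ_DR · Δt = 790.0 × 900 = 7.11 × 10^5 m³.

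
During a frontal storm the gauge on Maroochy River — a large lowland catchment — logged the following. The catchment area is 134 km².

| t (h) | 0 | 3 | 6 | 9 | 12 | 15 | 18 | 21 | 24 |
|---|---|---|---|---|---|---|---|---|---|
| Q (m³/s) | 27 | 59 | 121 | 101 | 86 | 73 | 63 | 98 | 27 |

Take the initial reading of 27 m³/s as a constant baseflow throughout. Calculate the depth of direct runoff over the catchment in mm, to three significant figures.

Direct runoff: 0.0, 32.0, 94.0, 74.0, 59.0, 46.0, 36.0, 71.0, 0.0 m³/s; ΣQ_DR = 412.0 m³/s.
V = ΣQ_DR · Δt = 412.0 × 10800 s = 4.450 × 10^6 m³.
Over A = 134 km², depth = V / A = 33.2 mm.

d ≈ 33.2 mm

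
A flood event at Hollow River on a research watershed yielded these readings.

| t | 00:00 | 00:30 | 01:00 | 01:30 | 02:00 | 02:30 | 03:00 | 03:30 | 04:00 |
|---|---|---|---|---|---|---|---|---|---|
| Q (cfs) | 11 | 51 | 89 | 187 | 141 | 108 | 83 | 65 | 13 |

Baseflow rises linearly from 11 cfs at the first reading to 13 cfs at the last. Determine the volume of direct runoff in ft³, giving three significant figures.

V ≈ 1.15 × 10^6 ft³

Direct-runoff ordinates (Q − Q_b): 0.00, 39.75, 77.50, 175.25, 129.00, 95.75, 70.50, 52.25, 0.00 cfs.
ΣQ_DR = 640.0 cfs.
With Δt = 0.5 h = 1800 s, V = ΣQ_DR · Δt = 640.0 × 1800 = 1.15 × 10^6 ft³.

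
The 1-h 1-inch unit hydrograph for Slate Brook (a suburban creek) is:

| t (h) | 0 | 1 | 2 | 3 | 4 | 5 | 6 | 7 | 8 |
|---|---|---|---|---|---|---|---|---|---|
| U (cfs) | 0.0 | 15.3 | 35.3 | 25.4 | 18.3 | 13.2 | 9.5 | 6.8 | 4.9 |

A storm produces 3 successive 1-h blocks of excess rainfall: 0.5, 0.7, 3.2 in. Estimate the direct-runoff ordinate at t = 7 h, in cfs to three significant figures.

By discrete convolution, Q_j = Σ (P_i / 1 in) · U_{j−i}.
At t = 7 h (j=7): Q = (0.5/1)·6.8 + (0.7/1)·9.5 + (3.2/1)·13.2 = 52.3 cfs.

Q ≈ 52.3 cfs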